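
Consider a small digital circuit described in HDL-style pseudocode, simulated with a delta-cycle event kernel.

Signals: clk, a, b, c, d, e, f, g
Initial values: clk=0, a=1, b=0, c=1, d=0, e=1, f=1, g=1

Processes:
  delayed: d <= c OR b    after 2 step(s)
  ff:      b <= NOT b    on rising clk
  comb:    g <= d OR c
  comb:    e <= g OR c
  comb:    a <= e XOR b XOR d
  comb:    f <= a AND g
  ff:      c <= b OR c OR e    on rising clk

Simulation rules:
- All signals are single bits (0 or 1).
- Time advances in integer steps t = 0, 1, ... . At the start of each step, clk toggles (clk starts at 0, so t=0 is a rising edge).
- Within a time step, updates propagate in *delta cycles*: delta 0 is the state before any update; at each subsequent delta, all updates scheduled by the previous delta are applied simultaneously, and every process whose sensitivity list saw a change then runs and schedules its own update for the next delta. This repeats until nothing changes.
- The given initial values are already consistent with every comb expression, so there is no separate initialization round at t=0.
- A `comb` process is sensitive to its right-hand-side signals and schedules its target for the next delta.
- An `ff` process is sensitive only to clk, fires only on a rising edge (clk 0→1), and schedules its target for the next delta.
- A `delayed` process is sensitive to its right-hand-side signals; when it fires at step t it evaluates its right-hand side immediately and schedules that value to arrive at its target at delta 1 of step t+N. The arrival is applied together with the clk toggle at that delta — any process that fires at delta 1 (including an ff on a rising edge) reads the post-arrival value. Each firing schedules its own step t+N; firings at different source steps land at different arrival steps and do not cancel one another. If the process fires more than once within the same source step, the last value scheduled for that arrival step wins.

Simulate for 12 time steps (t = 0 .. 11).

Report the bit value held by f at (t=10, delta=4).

[bits: a,g,clk,f,e,b,c,d]
t=0: Δ0=11011010 Δ1=11111010 Δ2=11111110 Δ3=01111110 Δ4=01101110 | 4Δ
t=1: Δ0=01101110 Δ1=01001110 | 1Δ
t=2: Δ0=01001110 Δ1=01101111 Δ2=11101011 Δ3=01111011 Δ4=01101011 | 4Δ
t=3: Δ0=01101011 Δ1=01001011 | 1Δ
t=4: Δ0=01001011 Δ1=01101011 Δ2=01101111 Δ3=11101111 Δ4=11111111 | 4Δ
t=5: Δ0=11111111 Δ1=11011111 | 1Δ
t=6: Δ0=11011111 Δ1=11111111 Δ2=11111011 Δ3=01111011 Δ4=01101011 | 4Δ
t=7: Δ0=01101011 Δ1=01001011 | 1Δ
t=8: Δ0=01001011 Δ1=01101011 Δ2=01101111 Δ3=11101111 Δ4=11111111 | 4Δ
t=9: Δ0=11111111 Δ1=11011111 | 1Δ
t=10: Δ0=11011111 Δ1=11111111 Δ2=11111011 Δ3=01111011 Δ4=01101011 | 4Δ
t=11: Δ0=01101011 Δ1=01001011 | 1Δ

0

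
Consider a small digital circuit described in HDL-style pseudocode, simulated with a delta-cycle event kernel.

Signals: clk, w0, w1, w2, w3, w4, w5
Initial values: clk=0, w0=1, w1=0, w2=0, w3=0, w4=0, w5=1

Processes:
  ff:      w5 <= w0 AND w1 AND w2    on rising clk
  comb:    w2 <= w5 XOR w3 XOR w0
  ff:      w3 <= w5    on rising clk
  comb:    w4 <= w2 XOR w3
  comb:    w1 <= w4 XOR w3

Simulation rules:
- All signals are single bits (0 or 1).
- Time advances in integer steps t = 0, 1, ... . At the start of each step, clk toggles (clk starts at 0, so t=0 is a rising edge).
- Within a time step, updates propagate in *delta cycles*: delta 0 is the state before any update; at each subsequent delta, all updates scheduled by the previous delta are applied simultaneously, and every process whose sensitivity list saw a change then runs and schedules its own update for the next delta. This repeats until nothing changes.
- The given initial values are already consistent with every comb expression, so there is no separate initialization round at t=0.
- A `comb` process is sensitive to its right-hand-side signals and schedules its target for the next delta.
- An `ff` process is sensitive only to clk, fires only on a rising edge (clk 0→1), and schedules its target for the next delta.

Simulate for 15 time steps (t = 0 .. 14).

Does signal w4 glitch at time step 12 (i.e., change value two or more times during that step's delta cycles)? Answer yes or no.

t=0 Δ0: w5=1 w4=0 w3=0 w1=0 w2=0 clk=0 w0=1
  Δ1: clk:0→1
  Δ2: w5:1→0, w3:0→1
  Δ3: w4:0→1, w1:0→1
  Δ4: w1:1→0
  (4Δ to stable)
t=1 Δ0: w5=0 w4=1 w3=1 w1=0 w2=0 clk=1 w0=1
  Δ1: clk:1→0
  (1Δ to stable)
t=2 Δ0: w5=0 w4=1 w3=1 w1=0 w2=0 clk=0 w0=1
  Δ1: clk:0→1
  Δ2: w3:1→0
  Δ3: w4:1→0, w1:0→1, w2:0→1
  Δ4: w4:0→1, w1:1→0
  Δ5: w1:0→1
  (5Δ to stable)
t=3 Δ0: w5=0 w4=1 w3=0 w1=1 w2=1 clk=1 w0=1
  Δ1: clk:1→0
  (1Δ to stable)
t=4 Δ0: w5=0 w4=1 w3=0 w1=1 w2=1 clk=0 w0=1
  Δ1: clk:0→1
  Δ2: w5:0→1
  Δ3: w2:1→0
  Δ4: w4:1→0
  Δ5: w1:1→0
  (5Δ to stable)
t=5 Δ0: w5=1 w4=0 w3=0 w1=0 w2=0 clk=1 w0=1
  Δ1: clk:1→0
  (1Δ to stable)
t=6 Δ0: w5=1 w4=0 w3=0 w1=0 w2=0 clk=0 w0=1
  Δ1: clk:0→1
  Δ2: w5:1→0, w3:0→1
  Δ3: w4:0→1, w1:0→1
  Δ4: w1:1→0
  (4Δ to stable)
t=7 Δ0: w5=0 w4=1 w3=1 w1=0 w2=0 clk=1 w0=1
  Δ1: clk:1→0
  (1Δ to stable)
t=8 Δ0: w5=0 w4=1 w3=1 w1=0 w2=0 clk=0 w0=1
  Δ1: clk:0→1
  Δ2: w3:1→0
  Δ3: w4:1→0, w1:0→1, w2:0→1
  Δ4: w4:0→1, w1:1→0
  Δ5: w1:0→1
  (5Δ to stable)
t=9 Δ0: w5=0 w4=1 w3=0 w1=1 w2=1 clk=1 w0=1
  Δ1: clk:1→0
  (1Δ to stable)
t=10 Δ0: w5=0 w4=1 w3=0 w1=1 w2=1 clk=0 w0=1
  Δ1: clk:0→1
  Δ2: w5:0→1
  Δ3: w2:1→0
  Δ4: w4:1→0
  Δ5: w1:1→0
  (5Δ to stable)
t=11 Δ0: w5=1 w4=0 w3=0 w1=0 w2=0 clk=1 w0=1
  Δ1: clk:1→0
  (1Δ to stable)
t=12 Δ0: w5=1 w4=0 w3=0 w1=0 w2=0 clk=0 w0=1
  Δ1: clk:0→1
  Δ2: w5:1→0, w3:0→1
  Δ3: w4:0→1, w1:0→1
  Δ4: w1:1→0
  (4Δ to stable)
t=13 Δ0: w5=0 w4=1 w3=1 w1=0 w2=0 clk=1 w0=1
  Δ1: clk:1→0
  (1Δ to stable)
t=14 Δ0: w5=0 w4=1 w3=1 w1=0 w2=0 clk=0 w0=1
  Δ1: clk:0→1
  Δ2: w3:1→0
  Δ3: w4:1→0, w1:0→1, w2:0→1
  Δ4: w4:0→1, w1:1→0
  Δ5: w1:0→1
  (5Δ to stable)

no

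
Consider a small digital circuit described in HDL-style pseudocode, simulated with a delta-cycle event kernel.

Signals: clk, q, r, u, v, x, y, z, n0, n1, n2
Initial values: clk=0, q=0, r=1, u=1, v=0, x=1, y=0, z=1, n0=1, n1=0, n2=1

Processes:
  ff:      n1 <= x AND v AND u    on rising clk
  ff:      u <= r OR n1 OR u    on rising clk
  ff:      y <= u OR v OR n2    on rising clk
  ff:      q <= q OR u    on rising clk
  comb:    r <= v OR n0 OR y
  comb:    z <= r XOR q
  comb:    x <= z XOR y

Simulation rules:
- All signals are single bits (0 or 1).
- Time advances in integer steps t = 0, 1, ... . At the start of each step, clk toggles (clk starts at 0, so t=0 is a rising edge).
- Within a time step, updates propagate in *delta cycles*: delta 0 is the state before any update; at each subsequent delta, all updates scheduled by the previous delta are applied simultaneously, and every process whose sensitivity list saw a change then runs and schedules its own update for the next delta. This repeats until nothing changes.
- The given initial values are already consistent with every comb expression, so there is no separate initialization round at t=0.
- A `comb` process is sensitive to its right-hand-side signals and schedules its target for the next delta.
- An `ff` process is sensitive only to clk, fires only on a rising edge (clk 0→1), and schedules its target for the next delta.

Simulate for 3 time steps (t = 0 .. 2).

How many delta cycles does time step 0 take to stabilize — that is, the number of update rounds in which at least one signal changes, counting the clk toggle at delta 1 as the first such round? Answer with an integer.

t0.Δ0 u=1 n1=0 clk=0 r=1 x=1 v=0 n2=1 z=1 q=0 n0=1 y=0
t0.Δ1 u=1 n1=0 clk=1 r=1 x=1 v=0 n2=1 z=1 q=0 n0=1 y=0
t0.Δ2 u=1 n1=0 clk=1 r=1 x=1 v=0 n2=1 z=1 q=1 n0=1 y=1
t0.Δ3 u=1 n1=0 clk=1 r=1 x=0 v=0 n2=1 z=0 q=1 n0=1 y=1
t0.Δ4 u=1 n1=0 clk=1 r=1 x=1 v=0 n2=1 z=0 q=1 n0=1 y=1
t1.Δ0 u=1 n1=0 clk=1 r=1 x=1 v=0 n2=1 z=0 q=1 n0=1 y=1
t1.Δ1 u=1 n1=0 clk=0 r=1 x=1 v=0 n2=1 z=0 q=1 n0=1 y=1
t2.Δ0 u=1 n1=0 clk=0 r=1 x=1 v=0 n2=1 z=0 q=1 n0=1 y=1
t2.Δ1 u=1 n1=0 clk=1 r=1 x=1 v=0 n2=1 z=0 q=1 n0=1 y=1

4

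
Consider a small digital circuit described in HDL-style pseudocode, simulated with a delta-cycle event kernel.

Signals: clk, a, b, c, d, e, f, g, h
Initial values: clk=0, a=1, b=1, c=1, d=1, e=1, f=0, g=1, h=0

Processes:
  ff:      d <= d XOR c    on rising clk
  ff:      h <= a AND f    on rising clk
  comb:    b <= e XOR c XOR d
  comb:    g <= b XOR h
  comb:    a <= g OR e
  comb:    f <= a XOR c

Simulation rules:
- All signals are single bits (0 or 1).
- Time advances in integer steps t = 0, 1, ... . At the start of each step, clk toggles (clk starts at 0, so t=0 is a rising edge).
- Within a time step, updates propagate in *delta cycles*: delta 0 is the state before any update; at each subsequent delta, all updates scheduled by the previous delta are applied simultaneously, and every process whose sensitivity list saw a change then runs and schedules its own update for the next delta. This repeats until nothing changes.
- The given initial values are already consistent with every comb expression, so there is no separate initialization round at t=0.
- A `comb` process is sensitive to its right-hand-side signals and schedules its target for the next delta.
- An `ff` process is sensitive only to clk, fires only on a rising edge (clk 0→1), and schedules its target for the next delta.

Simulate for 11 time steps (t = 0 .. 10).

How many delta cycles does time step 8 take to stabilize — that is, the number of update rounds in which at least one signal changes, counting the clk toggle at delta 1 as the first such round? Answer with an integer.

[bits: f,c,a,b,clk,d,h,g,e]
t=0: Δ0=011101011 Δ1=011111011 Δ2=011110011 Δ3=011010011 Δ4=011010001 | 4Δ
t=1: Δ0=011010001 Δ1=011000001 | 1Δ
t=2: Δ0=011000001 Δ1=011010001 Δ2=011011001 Δ3=011111001 Δ4=011111011 | 4Δ
t=3: Δ0=011111011 Δ1=011101011 | 1Δ
t=4: Δ0=011101011 Δ1=011111011 Δ2=011110011 Δ3=011010011 Δ4=011010001 | 4Δ
t=5: Δ0=011010001 Δ1=011000001 | 1Δ
t=6: Δ0=011000001 Δ1=011010001 Δ2=011011001 Δ3=011111001 Δ4=011111011 | 4Δ
t=7: Δ0=011111011 Δ1=011101011 | 1Δ
t=8: Δ0=011101011 Δ1=011111011 Δ2=011110011 Δ3=011010011 Δ4=011010001 | 4Δ
t=9: Δ0=011010001 Δ1=011000001 | 1Δ
t=10: Δ0=011000001 Δ1=011010001 Δ2=011011001 Δ3=011111001 Δ4=011111011 | 4Δ

4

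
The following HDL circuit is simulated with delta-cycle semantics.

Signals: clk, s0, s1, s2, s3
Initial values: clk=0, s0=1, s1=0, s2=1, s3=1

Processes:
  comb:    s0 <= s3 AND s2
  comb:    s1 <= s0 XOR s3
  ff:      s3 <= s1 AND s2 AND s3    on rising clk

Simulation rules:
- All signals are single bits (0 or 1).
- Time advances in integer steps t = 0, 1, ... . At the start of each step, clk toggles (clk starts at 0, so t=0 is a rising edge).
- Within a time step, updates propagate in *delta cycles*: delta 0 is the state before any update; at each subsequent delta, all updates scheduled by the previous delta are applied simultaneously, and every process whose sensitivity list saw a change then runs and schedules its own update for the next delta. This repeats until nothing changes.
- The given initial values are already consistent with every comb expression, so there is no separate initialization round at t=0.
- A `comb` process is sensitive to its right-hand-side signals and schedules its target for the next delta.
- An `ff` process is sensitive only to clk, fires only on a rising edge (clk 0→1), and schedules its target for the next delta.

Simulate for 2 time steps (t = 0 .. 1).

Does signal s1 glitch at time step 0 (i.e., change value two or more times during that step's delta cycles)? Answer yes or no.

yes

t=0 Δ0: s2=1 s0=1 s1=0 clk=0 s3=1
  Δ1: clk:0→1
  Δ2: s3:1→0
  Δ3: s0:1→0, s1:0→1
  Δ4: s1:1→0
  (4Δ to stable)
t=1 Δ0: s2=1 s0=0 s1=0 clk=1 s3=0
  Δ1: clk:1→0
  (1Δ to stable)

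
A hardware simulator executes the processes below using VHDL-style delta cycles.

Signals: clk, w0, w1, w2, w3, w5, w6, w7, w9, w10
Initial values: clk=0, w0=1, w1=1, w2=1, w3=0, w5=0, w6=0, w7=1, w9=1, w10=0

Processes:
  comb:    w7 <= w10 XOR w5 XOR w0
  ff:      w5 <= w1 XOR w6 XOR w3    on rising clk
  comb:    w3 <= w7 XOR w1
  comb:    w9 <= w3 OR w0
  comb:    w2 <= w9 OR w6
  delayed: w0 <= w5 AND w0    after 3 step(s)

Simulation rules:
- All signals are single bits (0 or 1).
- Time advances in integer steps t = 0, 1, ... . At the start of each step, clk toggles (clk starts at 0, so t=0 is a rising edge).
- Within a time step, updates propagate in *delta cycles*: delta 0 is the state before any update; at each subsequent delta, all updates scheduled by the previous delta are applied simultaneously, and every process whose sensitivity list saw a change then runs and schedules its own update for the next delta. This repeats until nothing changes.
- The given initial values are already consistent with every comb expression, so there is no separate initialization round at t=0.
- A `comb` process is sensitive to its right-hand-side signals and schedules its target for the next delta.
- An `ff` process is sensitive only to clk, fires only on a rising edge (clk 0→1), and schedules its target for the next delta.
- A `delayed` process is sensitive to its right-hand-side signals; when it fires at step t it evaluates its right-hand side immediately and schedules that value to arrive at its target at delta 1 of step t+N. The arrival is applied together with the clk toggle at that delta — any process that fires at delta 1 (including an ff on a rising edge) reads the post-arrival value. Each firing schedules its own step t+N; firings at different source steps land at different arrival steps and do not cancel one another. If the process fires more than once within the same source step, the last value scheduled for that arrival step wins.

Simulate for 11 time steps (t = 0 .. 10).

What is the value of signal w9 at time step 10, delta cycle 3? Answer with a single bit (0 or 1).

1

t0.Δ0 w7=1 w1=1 clk=0 w9=1 w5=0 w10=0 w6=0 w2=1 w0=1 w3=0
t0.Δ1 w7=1 w1=1 clk=1 w9=1 w5=0 w10=0 w6=0 w2=1 w0=1 w3=0
t0.Δ2 w7=1 w1=1 clk=1 w9=1 w5=1 w10=0 w6=0 w2=1 w0=1 w3=0
t0.Δ3 w7=0 w1=1 clk=1 w9=1 w5=1 w10=0 w6=0 w2=1 w0=1 w3=0
t0.Δ4 w7=0 w1=1 clk=1 w9=1 w5=1 w10=0 w6=0 w2=1 w0=1 w3=1
t1.Δ0 w7=0 w1=1 clk=1 w9=1 w5=1 w10=0 w6=0 w2=1 w0=1 w3=1
t1.Δ1 w7=0 w1=1 clk=0 w9=1 w5=1 w10=0 w6=0 w2=1 w0=1 w3=1
t2.Δ0 w7=0 w1=1 clk=0 w9=1 w5=1 w10=0 w6=0 w2=1 w0=1 w3=1
t2.Δ1 w7=0 w1=1 clk=1 w9=1 w5=1 w10=0 w6=0 w2=1 w0=1 w3=1
t2.Δ2 w7=0 w1=1 clk=1 w9=1 w5=0 w10=0 w6=0 w2=1 w0=1 w3=1
t2.Δ3 w7=1 w1=1 clk=1 w9=1 w5=0 w10=0 w6=0 w2=1 w0=1 w3=1
t2.Δ4 w7=1 w1=1 clk=1 w9=1 w5=0 w10=0 w6=0 w2=1 w0=1 w3=0
t3.Δ0 w7=1 w1=1 clk=1 w9=1 w5=0 w10=0 w6=0 w2=1 w0=1 w3=0
t3.Δ1 w7=1 w1=1 clk=0 w9=1 w5=0 w10=0 w6=0 w2=1 w0=1 w3=0
t4.Δ0 w7=1 w1=1 clk=0 w9=1 w5=0 w10=0 w6=0 w2=1 w0=1 w3=0
t4.Δ1 w7=1 w1=1 clk=1 w9=1 w5=0 w10=0 w6=0 w2=1 w0=1 w3=0
t4.Δ2 w7=1 w1=1 clk=1 w9=1 w5=1 w10=0 w6=0 w2=1 w0=1 w3=0
t4.Δ3 w7=0 w1=1 clk=1 w9=1 w5=1 w10=0 w6=0 w2=1 w0=1 w3=0
t4.Δ4 w7=0 w1=1 clk=1 w9=1 w5=1 w10=0 w6=0 w2=1 w0=1 w3=1
t5.Δ0 w7=0 w1=1 clk=1 w9=1 w5=1 w10=0 w6=0 w2=1 w0=1 w3=1
t5.Δ1 w7=0 w1=1 clk=0 w9=1 w5=1 w10=0 w6=0 w2=1 w0=0 w3=1
t5.Δ2 w7=1 w1=1 clk=0 w9=1 w5=1 w10=0 w6=0 w2=1 w0=0 w3=1
t5.Δ3 w7=1 w1=1 clk=0 w9=1 w5=1 w10=0 w6=0 w2=1 w0=0 w3=0
t5.Δ4 w7=1 w1=1 clk=0 w9=0 w5=1 w10=0 w6=0 w2=1 w0=0 w3=0
t5.Δ5 w7=1 w1=1 clk=0 w9=0 w5=1 w10=0 w6=0 w2=0 w0=0 w3=0
t6.Δ0 w7=1 w1=1 clk=0 w9=0 w5=1 w10=0 w6=0 w2=0 w0=0 w3=0
t6.Δ1 w7=1 w1=1 clk=1 w9=0 w5=1 w10=0 w6=0 w2=0 w0=0 w3=0
t7.Δ0 w7=1 w1=1 clk=1 w9=0 w5=1 w10=0 w6=0 w2=0 w0=0 w3=0
t7.Δ1 w7=1 w1=1 clk=0 w9=0 w5=1 w10=0 w6=0 w2=0 w0=1 w3=0
t7.Δ2 w7=0 w1=1 clk=0 w9=1 w5=1 w10=0 w6=0 w2=0 w0=1 w3=0
t7.Δ3 w7=0 w1=1 clk=0 w9=1 w5=1 w10=0 w6=0 w2=1 w0=1 w3=1
t8.Δ0 w7=0 w1=1 clk=0 w9=1 w5=1 w10=0 w6=0 w2=1 w0=1 w3=1
t8.Δ1 w7=0 w1=1 clk=1 w9=1 w5=1 w10=0 w6=0 w2=1 w0=0 w3=1
t8.Δ2 w7=1 w1=1 clk=1 w9=1 w5=0 w10=0 w6=0 w2=1 w0=0 w3=1
t8.Δ3 w7=0 w1=1 clk=1 w9=1 w5=0 w10=0 w6=0 w2=1 w0=0 w3=0
t8.Δ4 w7=0 w1=1 clk=1 w9=0 w5=0 w10=0 w6=0 w2=1 w0=0 w3=1
t8.Δ5 w7=0 w1=1 clk=1 w9=1 w5=0 w10=0 w6=0 w2=0 w0=0 w3=1
t8.Δ6 w7=0 w1=1 clk=1 w9=1 w5=0 w10=0 w6=0 w2=1 w0=0 w3=1
t9.Δ0 w7=0 w1=1 clk=1 w9=1 w5=0 w10=0 w6=0 w2=1 w0=0 w3=1
t9.Δ1 w7=0 w1=1 clk=0 w9=1 w5=0 w10=0 w6=0 w2=1 w0=0 w3=1
t10.Δ0 w7=0 w1=1 clk=0 w9=1 w5=0 w10=0 w6=0 w2=1 w0=0 w3=1
t10.Δ1 w7=0 w1=1 clk=1 w9=1 w5=0 w10=0 w6=0 w2=1 w0=1 w3=1
t10.Δ2 w7=1 w1=1 clk=1 w9=1 w5=0 w10=0 w6=0 w2=1 w0=1 w3=1
t10.Δ3 w7=1 w1=1 clk=1 w9=1 w5=0 w10=0 w6=0 w2=1 w0=1 w3=0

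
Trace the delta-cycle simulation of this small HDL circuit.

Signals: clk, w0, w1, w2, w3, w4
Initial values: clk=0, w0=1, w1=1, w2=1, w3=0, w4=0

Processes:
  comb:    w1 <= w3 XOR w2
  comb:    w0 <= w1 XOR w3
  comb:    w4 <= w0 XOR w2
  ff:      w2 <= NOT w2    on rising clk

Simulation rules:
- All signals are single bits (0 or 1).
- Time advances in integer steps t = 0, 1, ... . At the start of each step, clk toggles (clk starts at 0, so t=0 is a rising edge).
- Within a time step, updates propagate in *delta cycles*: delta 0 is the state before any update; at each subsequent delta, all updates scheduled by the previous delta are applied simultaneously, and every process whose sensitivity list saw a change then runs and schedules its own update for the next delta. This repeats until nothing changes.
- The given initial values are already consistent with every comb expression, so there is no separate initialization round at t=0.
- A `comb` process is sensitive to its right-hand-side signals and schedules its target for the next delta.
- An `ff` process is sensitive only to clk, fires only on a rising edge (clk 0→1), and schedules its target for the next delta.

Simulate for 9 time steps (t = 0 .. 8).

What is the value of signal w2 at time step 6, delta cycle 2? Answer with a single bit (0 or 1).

1

t0.Δ0 w1=1 clk=0 w0=1 w3=0 w4=0 w2=1
t0.Δ1 w1=1 clk=1 w0=1 w3=0 w4=0 w2=1
t0.Δ2 w1=1 clk=1 w0=1 w3=0 w4=0 w2=0
t0.Δ3 w1=0 clk=1 w0=1 w3=0 w4=1 w2=0
t0.Δ4 w1=0 clk=1 w0=0 w3=0 w4=1 w2=0
t0.Δ5 w1=0 clk=1 w0=0 w3=0 w4=0 w2=0
t1.Δ0 w1=0 clk=1 w0=0 w3=0 w4=0 w2=0
t1.Δ1 w1=0 clk=0 w0=0 w3=0 w4=0 w2=0
t2.Δ0 w1=0 clk=0 w0=0 w3=0 w4=0 w2=0
t2.Δ1 w1=0 clk=1 w0=0 w3=0 w4=0 w2=0
t2.Δ2 w1=0 clk=1 w0=0 w3=0 w4=0 w2=1
t2.Δ3 w1=1 clk=1 w0=0 w3=0 w4=1 w2=1
t2.Δ4 w1=1 clk=1 w0=1 w3=0 w4=1 w2=1
t2.Δ5 w1=1 clk=1 w0=1 w3=0 w4=0 w2=1
t3.Δ0 w1=1 clk=1 w0=1 w3=0 w4=0 w2=1
t3.Δ1 w1=1 clk=0 w0=1 w3=0 w4=0 w2=1
t4.Δ0 w1=1 clk=0 w0=1 w3=0 w4=0 w2=1
t4.Δ1 w1=1 clk=1 w0=1 w3=0 w4=0 w2=1
t4.Δ2 w1=1 clk=1 w0=1 w3=0 w4=0 w2=0
t4.Δ3 w1=0 clk=1 w0=1 w3=0 w4=1 w2=0
t4.Δ4 w1=0 clk=1 w0=0 w3=0 w4=1 w2=0
t4.Δ5 w1=0 clk=1 w0=0 w3=0 w4=0 w2=0
t5.Δ0 w1=0 clk=1 w0=0 w3=0 w4=0 w2=0
t5.Δ1 w1=0 clk=0 w0=0 w3=0 w4=0 w2=0
t6.Δ0 w1=0 clk=0 w0=0 w3=0 w4=0 w2=0
t6.Δ1 w1=0 clk=1 w0=0 w3=0 w4=0 w2=0
t6.Δ2 w1=0 clk=1 w0=0 w3=0 w4=0 w2=1
t6.Δ3 w1=1 clk=1 w0=0 w3=0 w4=1 w2=1
t6.Δ4 w1=1 clk=1 w0=1 w3=0 w4=1 w2=1
t6.Δ5 w1=1 clk=1 w0=1 w3=0 w4=0 w2=1
t7.Δ0 w1=1 clk=1 w0=1 w3=0 w4=0 w2=1
t7.Δ1 w1=1 clk=0 w0=1 w3=0 w4=0 w2=1
t8.Δ0 w1=1 clk=0 w0=1 w3=0 w4=0 w2=1
t8.Δ1 w1=1 clk=1 w0=1 w3=0 w4=0 w2=1
t8.Δ2 w1=1 clk=1 w0=1 w3=0 w4=0 w2=0
t8.Δ3 w1=0 clk=1 w0=1 w3=0 w4=1 w2=0
t8.Δ4 w1=0 clk=1 w0=0 w3=0 w4=1 w2=0
t8.Δ5 w1=0 clk=1 w0=0 w3=0 w4=0 w2=0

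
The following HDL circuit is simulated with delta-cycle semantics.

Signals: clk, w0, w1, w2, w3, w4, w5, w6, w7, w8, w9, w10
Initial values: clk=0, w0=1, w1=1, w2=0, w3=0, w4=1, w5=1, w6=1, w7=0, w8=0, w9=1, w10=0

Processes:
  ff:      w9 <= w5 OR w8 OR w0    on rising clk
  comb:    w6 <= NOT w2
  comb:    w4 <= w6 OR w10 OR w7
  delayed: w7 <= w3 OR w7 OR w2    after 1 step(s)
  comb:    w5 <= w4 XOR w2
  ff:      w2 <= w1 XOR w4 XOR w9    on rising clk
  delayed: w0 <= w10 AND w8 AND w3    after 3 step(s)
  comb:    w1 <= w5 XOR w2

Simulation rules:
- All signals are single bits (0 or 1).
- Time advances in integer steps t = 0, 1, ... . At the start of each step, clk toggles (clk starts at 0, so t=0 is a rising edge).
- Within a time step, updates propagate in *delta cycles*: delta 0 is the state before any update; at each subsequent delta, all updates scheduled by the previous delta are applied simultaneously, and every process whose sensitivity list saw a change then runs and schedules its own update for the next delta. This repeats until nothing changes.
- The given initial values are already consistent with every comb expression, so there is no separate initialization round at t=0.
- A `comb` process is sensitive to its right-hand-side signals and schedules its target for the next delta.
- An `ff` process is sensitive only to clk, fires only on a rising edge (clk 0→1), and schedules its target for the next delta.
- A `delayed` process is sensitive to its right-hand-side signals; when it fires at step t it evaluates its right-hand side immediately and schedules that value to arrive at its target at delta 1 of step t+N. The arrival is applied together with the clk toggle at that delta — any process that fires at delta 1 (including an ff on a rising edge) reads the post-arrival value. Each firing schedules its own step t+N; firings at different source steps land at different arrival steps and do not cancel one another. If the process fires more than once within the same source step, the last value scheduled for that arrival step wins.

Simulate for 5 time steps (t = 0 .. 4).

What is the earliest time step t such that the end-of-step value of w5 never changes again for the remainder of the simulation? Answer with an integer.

t0.Δ0 clk=0 w2=0 w4=1 w10=0 w6=1 w7=0 w0=1 w3=0 w5=1 w1=1 w9=1 w8=0
t0.Δ1 clk=1 w2=0 w4=1 w10=0 w6=1 w7=0 w0=1 w3=0 w5=1 w1=1 w9=1 w8=0
t0.Δ2 clk=1 w2=1 w4=1 w10=0 w6=1 w7=0 w0=1 w3=0 w5=1 w1=1 w9=1 w8=0
t0.Δ3 clk=1 w2=1 w4=1 w10=0 w6=0 w7=0 w0=1 w3=0 w5=0 w1=0 w9=1 w8=0
t0.Δ4 clk=1 w2=1 w4=0 w10=0 w6=0 w7=0 w0=1 w3=0 w5=0 w1=1 w9=1 w8=0
t0.Δ5 clk=1 w2=1 w4=0 w10=0 w6=0 w7=0 w0=1 w3=0 w5=1 w1=1 w9=1 w8=0
t0.Δ6 clk=1 w2=1 w4=0 w10=0 w6=0 w7=0 w0=1 w3=0 w5=1 w1=0 w9=1 w8=0
t1.Δ0 clk=1 w2=1 w4=0 w10=0 w6=0 w7=0 w0=1 w3=0 w5=1 w1=0 w9=1 w8=0
t1.Δ1 clk=0 w2=1 w4=0 w10=0 w6=0 w7=1 w0=1 w3=0 w5=1 w1=0 w9=1 w8=0
t1.Δ2 clk=0 w2=1 w4=1 w10=0 w6=0 w7=1 w0=1 w3=0 w5=1 w1=0 w9=1 w8=0
t1.Δ3 clk=0 w2=1 w4=1 w10=0 w6=0 w7=1 w0=1 w3=0 w5=0 w1=0 w9=1 w8=0
t1.Δ4 clk=0 w2=1 w4=1 w10=0 w6=0 w7=1 w0=1 w3=0 w5=0 w1=1 w9=1 w8=0
t2.Δ0 clk=0 w2=1 w4=1 w10=0 w6=0 w7=1 w0=1 w3=0 w5=0 w1=1 w9=1 w8=0
t2.Δ1 clk=1 w2=1 w4=1 w10=0 w6=0 w7=1 w0=1 w3=0 w5=0 w1=1 w9=1 w8=0
t3.Δ0 clk=1 w2=1 w4=1 w10=0 w6=0 w7=1 w0=1 w3=0 w5=0 w1=1 w9=1 w8=0
t3.Δ1 clk=0 w2=1 w4=1 w10=0 w6=0 w7=1 w0=1 w3=0 w5=0 w1=1 w9=1 w8=0
t4.Δ0 clk=0 w2=1 w4=1 w10=0 w6=0 w7=1 w0=1 w3=0 w5=0 w1=1 w9=1 w8=0
t4.Δ1 clk=1 w2=1 w4=1 w10=0 w6=0 w7=1 w0=1 w3=0 w5=0 w1=1 w9=1 w8=0

1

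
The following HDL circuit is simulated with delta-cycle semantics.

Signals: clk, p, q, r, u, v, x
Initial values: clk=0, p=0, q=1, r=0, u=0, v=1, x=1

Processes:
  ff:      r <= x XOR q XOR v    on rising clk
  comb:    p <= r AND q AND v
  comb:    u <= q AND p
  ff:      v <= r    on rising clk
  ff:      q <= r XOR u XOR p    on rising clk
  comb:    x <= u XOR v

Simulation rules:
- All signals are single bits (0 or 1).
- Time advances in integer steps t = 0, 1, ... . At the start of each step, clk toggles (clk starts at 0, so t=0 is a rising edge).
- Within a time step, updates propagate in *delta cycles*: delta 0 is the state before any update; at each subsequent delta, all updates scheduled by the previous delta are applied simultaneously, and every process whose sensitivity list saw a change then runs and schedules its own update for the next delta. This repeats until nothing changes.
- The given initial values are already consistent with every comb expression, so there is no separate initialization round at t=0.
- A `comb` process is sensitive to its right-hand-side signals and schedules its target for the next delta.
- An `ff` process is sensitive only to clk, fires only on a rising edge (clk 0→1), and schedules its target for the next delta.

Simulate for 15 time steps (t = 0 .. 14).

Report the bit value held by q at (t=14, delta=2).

1

[bits: clk,v,u,r,q,x,p]
t=0: Δ0=0100110 Δ1=1100110 Δ2=1001010 Δ3=1001000 | 3Δ
t=1: Δ0=1001000 Δ1=0001000 | 1Δ
t=2: Δ0=0001000 Δ1=1001000 Δ2=1100100 Δ3=1100110 | 3Δ
t=3: Δ0=1100110 Δ1=0100110 | 1Δ
t=4: Δ0=0100110 Δ1=1100110 Δ2=1001010 Δ3=1001000 | 3Δ
t=5: Δ0=1001000 Δ1=0001000 | 1Δ
t=6: Δ0=0001000 Δ1=1001000 Δ2=1100100 Δ3=1100110 | 3Δ
t=7: Δ0=1100110 Δ1=0100110 | 1Δ
t=8: Δ0=0100110 Δ1=1100110 Δ2=1001010 Δ3=1001000 | 3Δ
t=9: Δ0=1001000 Δ1=0001000 | 1Δ
t=10: Δ0=0001000 Δ1=1001000 Δ2=1100100 Δ3=1100110 | 3Δ
t=11: Δ0=1100110 Δ1=0100110 | 1Δ
t=12: Δ0=0100110 Δ1=1100110 Δ2=1001010 Δ3=1001000 | 3Δ
t=13: Δ0=1001000 Δ1=0001000 | 1Δ
t=14: Δ0=0001000 Δ1=1001000 Δ2=1100100 Δ3=1100110 | 3Δ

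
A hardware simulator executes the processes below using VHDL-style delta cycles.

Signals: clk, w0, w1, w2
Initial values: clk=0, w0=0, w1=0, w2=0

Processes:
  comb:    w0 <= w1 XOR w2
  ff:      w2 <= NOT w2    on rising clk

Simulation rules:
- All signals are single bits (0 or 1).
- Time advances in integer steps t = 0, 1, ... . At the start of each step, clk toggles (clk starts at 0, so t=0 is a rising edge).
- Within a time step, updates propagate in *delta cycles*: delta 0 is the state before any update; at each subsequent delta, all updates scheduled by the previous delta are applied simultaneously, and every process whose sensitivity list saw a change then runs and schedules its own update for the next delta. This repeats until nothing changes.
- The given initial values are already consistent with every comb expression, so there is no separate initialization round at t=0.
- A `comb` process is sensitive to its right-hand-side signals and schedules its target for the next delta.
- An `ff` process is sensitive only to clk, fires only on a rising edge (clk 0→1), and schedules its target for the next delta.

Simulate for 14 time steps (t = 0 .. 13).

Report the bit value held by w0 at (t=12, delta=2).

0

t0.Δ0 w2=0 w0=0 clk=0 w1=0
t0.Δ1 w2=0 w0=0 clk=1 w1=0
t0.Δ2 w2=1 w0=0 clk=1 w1=0
t0.Δ3 w2=1 w0=1 clk=1 w1=0
t1.Δ0 w2=1 w0=1 clk=1 w1=0
t1.Δ1 w2=1 w0=1 clk=0 w1=0
t2.Δ0 w2=1 w0=1 clk=0 w1=0
t2.Δ1 w2=1 w0=1 clk=1 w1=0
t2.Δ2 w2=0 w0=1 clk=1 w1=0
t2.Δ3 w2=0 w0=0 clk=1 w1=0
t3.Δ0 w2=0 w0=0 clk=1 w1=0
t3.Δ1 w2=0 w0=0 clk=0 w1=0
t4.Δ0 w2=0 w0=0 clk=0 w1=0
t4.Δ1 w2=0 w0=0 clk=1 w1=0
t4.Δ2 w2=1 w0=0 clk=1 w1=0
t4.Δ3 w2=1 w0=1 clk=1 w1=0
t5.Δ0 w2=1 w0=1 clk=1 w1=0
t5.Δ1 w2=1 w0=1 clk=0 w1=0
t6.Δ0 w2=1 w0=1 clk=0 w1=0
t6.Δ1 w2=1 w0=1 clk=1 w1=0
t6.Δ2 w2=0 w0=1 clk=1 w1=0
t6.Δ3 w2=0 w0=0 clk=1 w1=0
t7.Δ0 w2=0 w0=0 clk=1 w1=0
t7.Δ1 w2=0 w0=0 clk=0 w1=0
t8.Δ0 w2=0 w0=0 clk=0 w1=0
t8.Δ1 w2=0 w0=0 clk=1 w1=0
t8.Δ2 w2=1 w0=0 clk=1 w1=0
t8.Δ3 w2=1 w0=1 clk=1 w1=0
t9.Δ0 w2=1 w0=1 clk=1 w1=0
t9.Δ1 w2=1 w0=1 clk=0 w1=0
t10.Δ0 w2=1 w0=1 clk=0 w1=0
t10.Δ1 w2=1 w0=1 clk=1 w1=0
t10.Δ2 w2=0 w0=1 clk=1 w1=0
t10.Δ3 w2=0 w0=0 clk=1 w1=0
t11.Δ0 w2=0 w0=0 clk=1 w1=0
t11.Δ1 w2=0 w0=0 clk=0 w1=0
t12.Δ0 w2=0 w0=0 clk=0 w1=0
t12.Δ1 w2=0 w0=0 clk=1 w1=0
t12.Δ2 w2=1 w0=0 clk=1 w1=0
t12.Δ3 w2=1 w0=1 clk=1 w1=0
t13.Δ0 w2=1 w0=1 clk=1 w1=0
t13.Δ1 w2=1 w0=1 clk=0 w1=0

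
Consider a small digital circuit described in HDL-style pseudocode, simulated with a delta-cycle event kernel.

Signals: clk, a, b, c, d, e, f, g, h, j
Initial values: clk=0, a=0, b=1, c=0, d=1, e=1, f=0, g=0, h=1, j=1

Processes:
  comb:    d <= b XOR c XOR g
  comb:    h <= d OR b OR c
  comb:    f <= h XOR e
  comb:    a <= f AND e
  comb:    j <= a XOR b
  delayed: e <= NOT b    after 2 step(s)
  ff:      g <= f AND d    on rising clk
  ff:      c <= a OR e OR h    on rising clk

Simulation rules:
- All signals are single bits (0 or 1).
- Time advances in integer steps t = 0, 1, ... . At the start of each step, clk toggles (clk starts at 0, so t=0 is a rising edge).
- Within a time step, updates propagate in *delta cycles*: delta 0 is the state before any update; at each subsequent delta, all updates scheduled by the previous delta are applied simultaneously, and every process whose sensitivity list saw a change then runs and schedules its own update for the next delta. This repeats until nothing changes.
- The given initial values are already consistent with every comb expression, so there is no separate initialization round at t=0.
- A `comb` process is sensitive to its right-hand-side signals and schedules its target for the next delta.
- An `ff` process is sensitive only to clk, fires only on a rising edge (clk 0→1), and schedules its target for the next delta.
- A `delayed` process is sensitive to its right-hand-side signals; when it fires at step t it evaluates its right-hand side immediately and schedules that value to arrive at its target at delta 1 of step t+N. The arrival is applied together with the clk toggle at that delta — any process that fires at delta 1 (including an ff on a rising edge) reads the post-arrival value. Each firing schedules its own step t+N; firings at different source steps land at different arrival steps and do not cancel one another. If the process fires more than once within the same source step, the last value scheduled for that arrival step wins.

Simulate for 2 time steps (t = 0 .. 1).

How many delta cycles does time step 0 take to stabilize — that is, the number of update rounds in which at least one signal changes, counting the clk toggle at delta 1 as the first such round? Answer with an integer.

[bits: g,f,b,d,c,j,a,h,e,clk]
t=0: Δ0=0011010110 Δ1=0011010111 Δ2=0011110111 Δ3=0010110111 | 3Δ
t=1: Δ0=0010110111 Δ1=0010110110 | 1Δ

3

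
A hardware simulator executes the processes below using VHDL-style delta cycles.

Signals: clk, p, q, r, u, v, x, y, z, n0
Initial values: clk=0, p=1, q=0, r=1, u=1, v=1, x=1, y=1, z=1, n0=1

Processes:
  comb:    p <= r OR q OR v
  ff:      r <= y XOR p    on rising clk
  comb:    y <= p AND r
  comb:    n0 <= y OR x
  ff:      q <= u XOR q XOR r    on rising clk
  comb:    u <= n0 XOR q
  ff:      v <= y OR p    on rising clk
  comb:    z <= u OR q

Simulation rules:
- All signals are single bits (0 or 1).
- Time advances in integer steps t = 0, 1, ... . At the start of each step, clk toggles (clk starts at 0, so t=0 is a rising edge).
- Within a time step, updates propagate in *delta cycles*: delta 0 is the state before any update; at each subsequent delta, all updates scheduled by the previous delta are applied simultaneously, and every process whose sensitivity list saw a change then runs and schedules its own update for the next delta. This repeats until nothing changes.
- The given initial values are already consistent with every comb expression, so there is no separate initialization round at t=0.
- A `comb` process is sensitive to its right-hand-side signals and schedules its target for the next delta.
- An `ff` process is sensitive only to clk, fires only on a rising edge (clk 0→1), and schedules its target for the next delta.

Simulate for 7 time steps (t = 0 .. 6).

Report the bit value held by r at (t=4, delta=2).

0

[bits: clk,y,u,z,x,v,n0,r,q,p]
t=0: Δ0=0111111101 Δ1=1111111101 Δ2=1111111001 Δ3=1011111001 | 3Δ
t=1: Δ0=1011111001 Δ1=0011111001 | 1Δ
t=2: Δ0=0011111001 Δ1=1011111001 Δ2=1011111111 Δ3=1101111111 | 3Δ
t=3: Δ0=1101111111 Δ1=0101111111 | 1Δ
t=4: Δ0=0101111111 Δ1=1101111111 Δ2=1101111001 Δ3=1010111001 Δ4=1011111001 | 4Δ
t=5: Δ0=1011111001 Δ1=0011111001 | 1Δ
t=6: Δ0=0011111001 Δ1=1011111001 Δ2=1011111111 Δ3=1101111111 | 3Δ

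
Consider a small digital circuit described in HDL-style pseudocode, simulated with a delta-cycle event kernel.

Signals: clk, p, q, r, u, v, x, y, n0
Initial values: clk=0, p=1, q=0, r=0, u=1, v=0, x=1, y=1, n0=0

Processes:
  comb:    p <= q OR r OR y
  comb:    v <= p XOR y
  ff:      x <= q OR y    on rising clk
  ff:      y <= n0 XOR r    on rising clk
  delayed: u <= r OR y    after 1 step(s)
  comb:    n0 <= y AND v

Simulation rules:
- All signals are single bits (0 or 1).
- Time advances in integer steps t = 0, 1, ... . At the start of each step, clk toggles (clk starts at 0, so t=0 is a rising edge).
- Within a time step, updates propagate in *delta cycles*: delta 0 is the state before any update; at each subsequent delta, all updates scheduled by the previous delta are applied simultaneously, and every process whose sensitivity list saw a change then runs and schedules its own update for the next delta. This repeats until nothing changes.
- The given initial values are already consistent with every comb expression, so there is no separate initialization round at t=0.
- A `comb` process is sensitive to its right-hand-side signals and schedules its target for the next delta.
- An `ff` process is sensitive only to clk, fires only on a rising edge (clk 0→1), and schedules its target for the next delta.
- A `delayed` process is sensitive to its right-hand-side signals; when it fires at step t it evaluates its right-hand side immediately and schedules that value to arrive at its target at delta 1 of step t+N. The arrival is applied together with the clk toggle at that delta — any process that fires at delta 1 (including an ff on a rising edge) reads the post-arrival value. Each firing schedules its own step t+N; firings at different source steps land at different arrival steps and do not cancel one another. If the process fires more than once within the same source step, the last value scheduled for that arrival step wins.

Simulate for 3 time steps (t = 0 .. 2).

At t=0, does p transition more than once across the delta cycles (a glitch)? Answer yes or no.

no

[bits: y,clk,n0,q,r,p,u,x,v]
t=0: Δ0=100001110 Δ1=110001110 Δ2=010001110 Δ3=010000111 Δ4=010000110 | 4Δ
t=1: Δ0=010000110 Δ1=000000010 | 1Δ
t=2: Δ0=000000010 Δ1=010000010 Δ2=010000000 | 2Δ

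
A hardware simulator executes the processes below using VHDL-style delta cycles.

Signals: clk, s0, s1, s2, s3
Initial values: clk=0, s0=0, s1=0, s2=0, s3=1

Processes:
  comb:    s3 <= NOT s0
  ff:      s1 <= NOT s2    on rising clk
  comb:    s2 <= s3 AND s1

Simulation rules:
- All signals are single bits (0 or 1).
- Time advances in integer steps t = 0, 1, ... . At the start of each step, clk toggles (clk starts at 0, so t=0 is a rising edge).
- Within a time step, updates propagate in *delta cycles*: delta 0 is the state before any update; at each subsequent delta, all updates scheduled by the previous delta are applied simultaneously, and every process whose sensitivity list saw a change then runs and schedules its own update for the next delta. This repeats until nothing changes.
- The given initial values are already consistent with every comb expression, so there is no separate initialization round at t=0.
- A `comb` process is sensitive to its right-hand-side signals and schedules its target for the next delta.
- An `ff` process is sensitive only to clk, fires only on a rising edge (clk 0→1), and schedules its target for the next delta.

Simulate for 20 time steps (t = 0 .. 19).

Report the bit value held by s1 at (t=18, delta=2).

t=0 Δ0: s3=1 clk=0 s0=0 s1=0 s2=0
  Δ1: clk:0→1
  Δ2: s1:0→1
  Δ3: s2:0→1
  (3Δ to stable)
t=1 Δ0: s3=1 clk=1 s0=0 s1=1 s2=1
  Δ1: clk:1→0
  (1Δ to stable)
t=2 Δ0: s3=1 clk=0 s0=0 s1=1 s2=1
  Δ1: clk:0→1
  Δ2: s1:1→0
  Δ3: s2:1→0
  (3Δ to stable)
t=3 Δ0: s3=1 clk=1 s0=0 s1=0 s2=0
  Δ1: clk:1→0
  (1Δ to stable)
t=4 Δ0: s3=1 clk=0 s0=0 s1=0 s2=0
  Δ1: clk:0→1
  Δ2: s1:0→1
  Δ3: s2:0→1
  (3Δ to stable)
t=5 Δ0: s3=1 clk=1 s0=0 s1=1 s2=1
  Δ1: clk:1→0
  (1Δ to stable)
t=6 Δ0: s3=1 clk=0 s0=0 s1=1 s2=1
  Δ1: clk:0→1
  Δ2: s1:1→0
  Δ3: s2:1→0
  (3Δ to stable)
t=7 Δ0: s3=1 clk=1 s0=0 s1=0 s2=0
  Δ1: clk:1→0
  (1Δ to stable)
t=8 Δ0: s3=1 clk=0 s0=0 s1=0 s2=0
  Δ1: clk:0→1
  Δ2: s1:0→1
  Δ3: s2:0→1
  (3Δ to stable)
t=9 Δ0: s3=1 clk=1 s0=0 s1=1 s2=1
  Δ1: clk:1→0
  (1Δ to stable)
t=10 Δ0: s3=1 clk=0 s0=0 s1=1 s2=1
  Δ1: clk:0→1
  Δ2: s1:1→0
  Δ3: s2:1→0
  (3Δ to stable)
t=11 Δ0: s3=1 clk=1 s0=0 s1=0 s2=0
  Δ1: clk:1→0
  (1Δ to stable)
t=12 Δ0: s3=1 clk=0 s0=0 s1=0 s2=0
  Δ1: clk:0→1
  Δ2: s1:0→1
  Δ3: s2:0→1
  (3Δ to stable)
t=13 Δ0: s3=1 clk=1 s0=0 s1=1 s2=1
  Δ1: clk:1→0
  (1Δ to stable)
t=14 Δ0: s3=1 clk=0 s0=0 s1=1 s2=1
  Δ1: clk:0→1
  Δ2: s1:1→0
  Δ3: s2:1→0
  (3Δ to stable)
t=15 Δ0: s3=1 clk=1 s0=0 s1=0 s2=0
  Δ1: clk:1→0
  (1Δ to stable)
t=16 Δ0: s3=1 clk=0 s0=0 s1=0 s2=0
  Δ1: clk:0→1
  Δ2: s1:0→1
  Δ3: s2:0→1
  (3Δ to stable)
t=17 Δ0: s3=1 clk=1 s0=0 s1=1 s2=1
  Δ1: clk:1→0
  (1Δ to stable)
t=18 Δ0: s3=1 clk=0 s0=0 s1=1 s2=1
  Δ1: clk:0→1
  Δ2: s1:1→0
  Δ3: s2:1→0
  (3Δ to stable)
t=19 Δ0: s3=1 clk=1 s0=0 s1=0 s2=0
  Δ1: clk:1→0
  (1Δ to stable)

0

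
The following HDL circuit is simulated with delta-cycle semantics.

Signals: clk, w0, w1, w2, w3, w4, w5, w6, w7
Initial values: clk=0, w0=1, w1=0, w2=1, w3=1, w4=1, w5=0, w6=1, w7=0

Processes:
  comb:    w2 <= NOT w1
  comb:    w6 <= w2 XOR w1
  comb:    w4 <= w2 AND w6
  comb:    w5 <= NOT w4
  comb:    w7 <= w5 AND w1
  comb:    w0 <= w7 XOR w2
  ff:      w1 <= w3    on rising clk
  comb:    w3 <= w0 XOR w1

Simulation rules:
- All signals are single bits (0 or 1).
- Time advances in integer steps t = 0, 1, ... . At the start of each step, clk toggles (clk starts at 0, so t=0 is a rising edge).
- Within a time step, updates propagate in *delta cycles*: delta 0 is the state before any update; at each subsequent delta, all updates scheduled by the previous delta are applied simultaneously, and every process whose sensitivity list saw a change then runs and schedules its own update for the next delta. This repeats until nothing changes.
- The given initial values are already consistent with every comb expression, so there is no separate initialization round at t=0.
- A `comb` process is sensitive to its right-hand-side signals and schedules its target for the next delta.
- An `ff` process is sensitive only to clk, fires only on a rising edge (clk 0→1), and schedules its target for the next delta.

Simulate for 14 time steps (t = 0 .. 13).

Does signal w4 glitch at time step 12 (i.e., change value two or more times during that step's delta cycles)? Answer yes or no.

[bits: w6,w1,w4,w5,w7,w3,w0,clk,w2]
t=0: Δ0=101001101 Δ1=101001111 Δ2=111001111 Δ3=011000110 Δ4=110000010 Δ5=110101010 Δ6=110111010 Δ7=110111110 Δ8=110110110 | 8Δ
t=1: Δ0=110110110 Δ1=110110100 | 1Δ
t=2: Δ0=110110100 Δ1=110110110 Δ2=100110110 Δ3=000101111 Δ4=100101111 Δ5=101101111 Δ6=101001111 | 6Δ
t=3: Δ0=101001111 Δ1=101001101 | 1Δ
t=4: Δ0=101001101 Δ1=101001111 Δ2=111001111 Δ3=011000110 Δ4=110000010 Δ5=110101010 Δ6=110111010 Δ7=110111110 Δ8=110110110 | 8Δ
t=5: Δ0=110110110 Δ1=110110100 | 1Δ
t=6: Δ0=110110100 Δ1=110110110 Δ2=100110110 Δ3=000101111 Δ4=100101111 Δ5=101101111 Δ6=101001111 | 6Δ
t=7: Δ0=101001111 Δ1=101001101 | 1Δ
t=8: Δ0=101001101 Δ1=101001111 Δ2=111001111 Δ3=011000110 Δ4=110000010 Δ5=110101010 Δ6=110111010 Δ7=110111110 Δ8=110110110 | 8Δ
t=9: Δ0=110110110 Δ1=110110100 | 1Δ
t=10: Δ0=110110100 Δ1=110110110 Δ2=100110110 Δ3=000101111 Δ4=100101111 Δ5=101101111 Δ6=101001111 | 6Δ
t=11: Δ0=101001111 Δ1=101001101 | 1Δ
t=12: Δ0=101001101 Δ1=101001111 Δ2=111001111 Δ3=011000110 Δ4=110000010 Δ5=110101010 Δ6=110111010 Δ7=110111110 Δ8=110110110 | 8Δ
t=13: Δ0=110110110 Δ1=110110100 | 1Δ

no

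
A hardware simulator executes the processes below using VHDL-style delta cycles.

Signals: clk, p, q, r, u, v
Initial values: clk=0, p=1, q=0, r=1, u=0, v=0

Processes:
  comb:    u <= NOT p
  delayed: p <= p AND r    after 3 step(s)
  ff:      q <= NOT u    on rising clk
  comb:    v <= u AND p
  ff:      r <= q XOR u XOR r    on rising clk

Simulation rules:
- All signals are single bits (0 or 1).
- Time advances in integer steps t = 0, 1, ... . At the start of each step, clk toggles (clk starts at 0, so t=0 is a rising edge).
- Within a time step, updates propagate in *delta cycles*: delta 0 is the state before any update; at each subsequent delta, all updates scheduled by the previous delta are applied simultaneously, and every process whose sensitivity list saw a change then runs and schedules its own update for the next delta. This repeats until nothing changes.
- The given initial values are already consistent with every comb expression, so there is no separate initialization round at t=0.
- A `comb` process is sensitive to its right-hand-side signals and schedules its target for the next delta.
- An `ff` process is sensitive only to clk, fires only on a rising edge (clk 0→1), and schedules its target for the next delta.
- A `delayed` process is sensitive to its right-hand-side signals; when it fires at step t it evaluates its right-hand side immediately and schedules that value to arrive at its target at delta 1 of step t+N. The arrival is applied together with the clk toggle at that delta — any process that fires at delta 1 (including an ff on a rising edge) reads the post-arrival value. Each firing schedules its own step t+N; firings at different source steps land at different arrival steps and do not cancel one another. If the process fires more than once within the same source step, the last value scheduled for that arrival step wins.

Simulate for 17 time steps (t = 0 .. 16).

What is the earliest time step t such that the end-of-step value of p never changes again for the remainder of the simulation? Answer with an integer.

t=0 Δ0: p=1 r=1 q=0 u=0 clk=0 v=0
  Δ1: clk:0→1
  Δ2: q:0→1
  (2Δ to stable)
t=1 Δ0: p=1 r=1 q=1 u=0 clk=1 v=0
  Δ1: clk:1→0
  (1Δ to stable)
t=2 Δ0: p=1 r=1 q=1 u=0 clk=0 v=0
  Δ1: clk:0→1
  Δ2: r:1→0
  (2Δ to stable)
t=3 Δ0: p=1 r=0 q=1 u=0 clk=1 v=0
  Δ1: clk:1→0
  (1Δ to stable)
t=4 Δ0: p=1 r=0 q=1 u=0 clk=0 v=0
  Δ1: clk:0→1
  Δ2: r:0→1
  (2Δ to stable)
t=5 Δ0: p=1 r=1 q=1 u=0 clk=1 v=0
  Δ1: p:1→0, clk:1→0
  Δ2: u:0→1
  (2Δ to stable)
t=6 Δ0: p=0 r=1 q=1 u=1 clk=0 v=0
  Δ1: clk:0→1
  Δ2: q:1→0
  (2Δ to stable)
t=7 Δ0: p=0 r=1 q=0 u=1 clk=1 v=0
  Δ1: p:0→1, clk:1→0
  Δ2: u:1→0, v:0→1
  Δ3: v:1→0
  (3Δ to stable)
t=8 Δ0: p=1 r=1 q=0 u=0 clk=0 v=0
  Δ1: p:1→0, clk:0→1
  Δ2: q:0→1, u:0→1
  (2Δ to stable)
t=9 Δ0: p=0 r=1 q=1 u=1 clk=1 v=0
  Δ1: clk:1→0
  (1Δ to stable)
t=10 Δ0: p=0 r=1 q=1 u=1 clk=0 v=0
  Δ1: p:0→1, clk:0→1
  Δ2: q:1→0, u:1→0, v:0→1
  Δ3: v:1→0
  (3Δ to stable)
t=11 Δ0: p=1 r=1 q=0 u=0 clk=1 v=0
  Δ1: p:1→0, clk:1→0
  Δ2: u:0→1
  (2Δ to stable)
t=12 Δ0: p=0 r=1 q=0 u=1 clk=0 v=0
  Δ1: clk:0→1
  Δ2: r:1→0
  (2Δ to stable)
t=13 Δ0: p=0 r=0 q=0 u=1 clk=1 v=0
  Δ1: p:0→1, clk:1→0
  Δ2: u:1→0, v:0→1
  Δ3: v:1→0
  (3Δ to stable)
t=14 Δ0: p=1 r=0 q=0 u=0 clk=0 v=0
  Δ1: p:1→0, clk:0→1
  Δ2: q:0→1, u:0→1
  (2Δ to stable)
t=15 Δ0: p=0 r=0 q=1 u=1 clk=1 v=0
  Δ1: clk:1→0
  (1Δ to stable)
t=16 Δ0: p=0 r=0 q=1 u=1 clk=0 v=0
  Δ1: clk:0→1
  Δ2: q:1→0
  (2Δ to stable)

14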